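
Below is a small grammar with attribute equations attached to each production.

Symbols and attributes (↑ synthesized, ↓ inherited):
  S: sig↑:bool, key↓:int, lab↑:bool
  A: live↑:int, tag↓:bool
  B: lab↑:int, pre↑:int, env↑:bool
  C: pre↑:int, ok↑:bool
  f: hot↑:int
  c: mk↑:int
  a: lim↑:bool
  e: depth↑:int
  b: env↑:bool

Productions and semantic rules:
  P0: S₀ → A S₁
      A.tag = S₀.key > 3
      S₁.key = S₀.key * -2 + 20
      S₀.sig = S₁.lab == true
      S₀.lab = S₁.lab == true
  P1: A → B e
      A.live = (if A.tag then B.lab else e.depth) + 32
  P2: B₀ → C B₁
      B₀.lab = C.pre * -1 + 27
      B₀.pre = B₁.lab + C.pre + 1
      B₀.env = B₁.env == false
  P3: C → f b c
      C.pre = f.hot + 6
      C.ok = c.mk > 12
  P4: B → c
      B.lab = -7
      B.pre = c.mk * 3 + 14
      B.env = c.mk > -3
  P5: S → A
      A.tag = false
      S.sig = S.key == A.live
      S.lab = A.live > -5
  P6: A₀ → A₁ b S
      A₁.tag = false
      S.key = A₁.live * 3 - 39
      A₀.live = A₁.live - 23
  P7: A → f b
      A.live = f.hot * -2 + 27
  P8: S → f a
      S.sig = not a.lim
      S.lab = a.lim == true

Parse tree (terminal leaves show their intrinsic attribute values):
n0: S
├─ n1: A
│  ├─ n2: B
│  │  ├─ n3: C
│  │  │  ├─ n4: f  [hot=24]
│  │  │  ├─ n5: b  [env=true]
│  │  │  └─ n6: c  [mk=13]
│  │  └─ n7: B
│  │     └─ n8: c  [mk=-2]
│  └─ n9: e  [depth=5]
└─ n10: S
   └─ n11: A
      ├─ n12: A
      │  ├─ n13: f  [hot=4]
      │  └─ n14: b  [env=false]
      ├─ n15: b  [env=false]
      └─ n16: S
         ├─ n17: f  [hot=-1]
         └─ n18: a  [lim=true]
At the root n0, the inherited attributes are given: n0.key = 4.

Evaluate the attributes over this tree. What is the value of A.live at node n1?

1. n0.key = 4  [given at root]
2. n1.tag = true  [S₀.key > 3]
3. n4.hot = 24  [terminal]
4. n5.env = true  [terminal]
5. n6.mk = 13  [terminal]
6. n3.pre = 30  [f.hot + 6]
7. n3.ok = true  [c.mk > 12]
8. n8.mk = -2  [terminal]
9. n7.lab = -7  [-7]
10. n7.pre = 8  [c.mk * 3 + 14]
11. n7.env = true  [c.mk > -3]
12. n2.lab = -3  [C.pre * -1 + 27]
13. n2.pre = 24  [B₁.lab + C.pre + 1]
14. n2.env = false  [B₁.env == false]
15. n9.depth = 5  [terminal]
16. n1.live = 29  [(if A.tag then B.lab else e.depth) + 32]
17. n10.key = 12  [S₀.key * -2 + 20]
18. n11.tag = false  [false]
19. n12.tag = false  [false]
20. n13.hot = 4  [terminal]
21. n14.env = false  [terminal]
22. n12.live = 19  [f.hot * -2 + 27]
23. n15.env = false  [terminal]
24. n16.key = 18  [A₁.live * 3 - 39]
25. n17.hot = -1  [terminal]
26. n18.lim = true  [terminal]
27. n16.sig = false  [not a.lim]
28. n16.lab = true  [a.lim == true]
29. n11.live = -4  [A₁.live - 23]
30. n10.sig = false  [S.key == A.live]
31. n10.lab = true  [A.live > -5]
32. n0.sig = true  [S₁.lab == true]
33. n0.lab = true  [S₁.lab == true]

29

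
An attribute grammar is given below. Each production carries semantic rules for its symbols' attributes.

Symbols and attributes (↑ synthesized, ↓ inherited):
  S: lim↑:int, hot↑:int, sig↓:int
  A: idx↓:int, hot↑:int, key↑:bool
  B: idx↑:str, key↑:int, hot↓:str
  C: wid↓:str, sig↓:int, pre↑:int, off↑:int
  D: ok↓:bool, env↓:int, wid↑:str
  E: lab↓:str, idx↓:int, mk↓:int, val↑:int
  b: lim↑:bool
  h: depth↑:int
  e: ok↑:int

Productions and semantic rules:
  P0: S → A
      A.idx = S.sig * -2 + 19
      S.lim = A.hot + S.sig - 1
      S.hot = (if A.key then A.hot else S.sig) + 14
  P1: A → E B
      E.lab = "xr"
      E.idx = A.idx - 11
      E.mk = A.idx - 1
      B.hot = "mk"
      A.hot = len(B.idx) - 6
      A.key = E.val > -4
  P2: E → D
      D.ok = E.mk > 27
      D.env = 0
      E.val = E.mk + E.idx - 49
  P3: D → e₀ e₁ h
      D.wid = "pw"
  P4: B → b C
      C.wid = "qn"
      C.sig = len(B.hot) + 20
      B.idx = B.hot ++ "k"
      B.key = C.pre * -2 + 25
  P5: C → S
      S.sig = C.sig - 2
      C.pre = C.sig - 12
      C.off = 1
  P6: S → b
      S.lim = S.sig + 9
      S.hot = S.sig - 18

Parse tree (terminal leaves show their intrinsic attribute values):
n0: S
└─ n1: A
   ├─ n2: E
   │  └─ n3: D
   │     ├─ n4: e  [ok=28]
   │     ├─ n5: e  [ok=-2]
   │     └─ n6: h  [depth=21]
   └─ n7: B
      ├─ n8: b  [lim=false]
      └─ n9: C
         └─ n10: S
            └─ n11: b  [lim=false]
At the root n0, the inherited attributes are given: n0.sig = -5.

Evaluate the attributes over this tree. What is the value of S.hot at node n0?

11

1. n0.sig = -5  [given at root]
2. n1.idx = 29  [S.sig * -2 + 19]
3. n2.lab = "xr"  ["xr"]
4. n2.idx = 18  [A.idx - 11]
5. n2.mk = 28  [A.idx - 1]
6. n3.ok = true  [E.mk > 27]
7. n3.env = 0  [0]
8. n4.ok = 28  [terminal]
9. n5.ok = -2  [terminal]
10. n6.depth = 21  [terminal]
11. n3.wid = "pw"  ["pw"]
12. n2.val = -3  [E.mk + E.idx - 49]
13. n7.hot = "mk"  ["mk"]
14. n8.lim = false  [terminal]
15. n9.wid = "qn"  ["qn"]
16. n9.sig = 22  [len(B.hot) + 20]
17. n10.sig = 20  [C.sig - 2]
18. n11.lim = false  [terminal]
19. n10.lim = 29  [S.sig + 9]
20. n10.hot = 2  [S.sig - 18]
21. n9.pre = 10  [C.sig - 12]
22. n9.off = 1  [1]
23. n7.idx = "mkk"  [B.hot ++ "k"]
24. n7.key = 5  [C.pre * -2 + 25]
25. n1.hot = -3  [len(B.idx) - 6]
26. n1.key = true  [E.val > -4]
27. n0.lim = -9  [A.hot + S.sig - 1]
28. n0.hot = 11  [(if A.key then A.hot else S.sig) + 14]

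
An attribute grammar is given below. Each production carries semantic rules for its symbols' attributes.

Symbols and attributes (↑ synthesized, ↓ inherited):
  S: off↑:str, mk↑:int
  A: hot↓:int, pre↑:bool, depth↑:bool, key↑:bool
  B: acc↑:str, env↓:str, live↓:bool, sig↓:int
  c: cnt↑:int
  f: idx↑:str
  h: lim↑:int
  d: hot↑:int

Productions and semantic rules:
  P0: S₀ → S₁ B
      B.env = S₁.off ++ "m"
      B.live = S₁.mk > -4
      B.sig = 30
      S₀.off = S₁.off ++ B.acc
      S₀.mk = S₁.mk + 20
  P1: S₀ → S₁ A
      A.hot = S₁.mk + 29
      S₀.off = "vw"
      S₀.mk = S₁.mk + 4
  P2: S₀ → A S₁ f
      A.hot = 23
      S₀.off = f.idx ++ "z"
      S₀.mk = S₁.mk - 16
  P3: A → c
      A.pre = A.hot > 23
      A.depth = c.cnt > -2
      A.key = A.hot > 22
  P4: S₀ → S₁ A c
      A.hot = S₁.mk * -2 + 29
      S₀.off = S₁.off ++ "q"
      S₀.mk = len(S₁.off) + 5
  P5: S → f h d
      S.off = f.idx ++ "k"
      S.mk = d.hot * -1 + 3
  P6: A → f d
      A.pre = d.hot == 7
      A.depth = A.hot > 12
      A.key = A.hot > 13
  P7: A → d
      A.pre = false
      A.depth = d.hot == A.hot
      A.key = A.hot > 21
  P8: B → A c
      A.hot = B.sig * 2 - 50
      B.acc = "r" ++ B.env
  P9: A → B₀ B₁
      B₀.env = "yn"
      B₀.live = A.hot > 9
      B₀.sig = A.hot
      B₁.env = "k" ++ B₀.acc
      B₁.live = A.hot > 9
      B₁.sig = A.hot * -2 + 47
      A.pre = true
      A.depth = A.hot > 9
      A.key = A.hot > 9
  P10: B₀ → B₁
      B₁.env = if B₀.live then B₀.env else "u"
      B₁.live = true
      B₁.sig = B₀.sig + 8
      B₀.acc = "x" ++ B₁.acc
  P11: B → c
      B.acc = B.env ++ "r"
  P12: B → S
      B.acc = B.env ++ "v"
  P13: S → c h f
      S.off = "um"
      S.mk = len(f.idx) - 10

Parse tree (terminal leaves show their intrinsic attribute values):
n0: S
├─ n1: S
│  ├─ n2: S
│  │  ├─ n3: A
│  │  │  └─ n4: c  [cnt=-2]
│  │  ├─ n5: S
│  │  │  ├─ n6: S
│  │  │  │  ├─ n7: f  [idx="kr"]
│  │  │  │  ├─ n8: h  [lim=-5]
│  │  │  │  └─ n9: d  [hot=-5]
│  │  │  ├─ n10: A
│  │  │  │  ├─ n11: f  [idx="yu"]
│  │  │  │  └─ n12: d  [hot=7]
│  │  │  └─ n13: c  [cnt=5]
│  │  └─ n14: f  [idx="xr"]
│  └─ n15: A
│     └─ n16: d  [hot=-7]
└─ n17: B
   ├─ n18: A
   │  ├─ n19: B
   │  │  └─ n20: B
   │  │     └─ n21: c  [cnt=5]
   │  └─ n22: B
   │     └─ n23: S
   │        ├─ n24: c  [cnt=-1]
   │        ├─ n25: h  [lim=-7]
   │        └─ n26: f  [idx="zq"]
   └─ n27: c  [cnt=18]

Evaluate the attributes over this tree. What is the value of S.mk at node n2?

1. n3.hot = 23  [23]
2. n4.cnt = -2  [terminal]
3. n3.pre = false  [A.hot > 23]
4. n3.depth = false  [c.cnt > -2]
5. n3.key = true  [A.hot > 22]
6. n7.idx = "kr"  [terminal]
7. n8.lim = -5  [terminal]
8. n9.hot = -5  [terminal]
9. n6.off = "krk"  [f.idx ++ "k"]
10. n6.mk = 8  [d.hot * -1 + 3]
11. n10.hot = 13  [S₁.mk * -2 + 29]
12. n11.idx = "yu"  [terminal]
13. n12.hot = 7  [terminal]
14. n10.pre = true  [d.hot == 7]
15. n10.depth = true  [A.hot > 12]
16. n10.key = false  [A.hot > 13]
17. n13.cnt = 5  [terminal]
18. n5.off = "krkq"  [S₁.off ++ "q"]
19. n5.mk = 8  [len(S₁.off) + 5]
20. n14.idx = "xr"  [terminal]
21. n2.off = "xrz"  [f.idx ++ "z"]
22. n2.mk = -8  [S₁.mk - 16]
23. n15.hot = 21  [S₁.mk + 29]
24. n16.hot = -7  [terminal]
25. n15.pre = false  [false]
26. n15.depth = false  [d.hot == A.hot]
27. n15.key = false  [A.hot > 21]
28. n1.off = "vw"  ["vw"]
29. n1.mk = -4  [S₁.mk + 4]
30. n17.env = "vwm"  [S₁.off ++ "m"]
31. n17.live = false  [S₁.mk > -4]
32. n17.sig = 30  [30]
33. n18.hot = 10  [B.sig * 2 - 50]
34. n19.env = "yn"  ["yn"]
35. n19.live = true  [A.hot > 9]
36. n19.sig = 10  [A.hot]
37. n20.env = "yn"  [if B₀.live then B₀.env else "u"]
38. n20.live = true  [true]
39. n20.sig = 18  [B₀.sig + 8]
40. n21.cnt = 5  [terminal]
41. n20.acc = "ynr"  [B.env ++ "r"]
42. n19.acc = "xynr"  ["x" ++ B₁.acc]
43. n22.env = "kxynr"  ["k" ++ B₀.acc]
44. n22.live = true  [A.hot > 9]
45. n22.sig = 27  [A.hot * -2 + 47]
46. n24.cnt = -1  [terminal]
47. n25.lim = -7  [terminal]
48. n26.idx = "zq"  [terminal]
49. n23.off = "um"  ["um"]
50. n23.mk = -8  [len(f.idx) - 10]
51. n22.acc = "kxynrv"  [B.env ++ "v"]
52. n18.pre = true  [true]
53. n18.depth = true  [A.hot > 9]
54. n18.key = true  [A.hot > 9]
55. n27.cnt = 18  [terminal]
56. n17.acc = "rvwm"  ["r" ++ B.env]
57. n0.off = "vwrvwm"  [S₁.off ++ B.acc]
58. n0.mk = 16  [S₁.mk + 20]

-8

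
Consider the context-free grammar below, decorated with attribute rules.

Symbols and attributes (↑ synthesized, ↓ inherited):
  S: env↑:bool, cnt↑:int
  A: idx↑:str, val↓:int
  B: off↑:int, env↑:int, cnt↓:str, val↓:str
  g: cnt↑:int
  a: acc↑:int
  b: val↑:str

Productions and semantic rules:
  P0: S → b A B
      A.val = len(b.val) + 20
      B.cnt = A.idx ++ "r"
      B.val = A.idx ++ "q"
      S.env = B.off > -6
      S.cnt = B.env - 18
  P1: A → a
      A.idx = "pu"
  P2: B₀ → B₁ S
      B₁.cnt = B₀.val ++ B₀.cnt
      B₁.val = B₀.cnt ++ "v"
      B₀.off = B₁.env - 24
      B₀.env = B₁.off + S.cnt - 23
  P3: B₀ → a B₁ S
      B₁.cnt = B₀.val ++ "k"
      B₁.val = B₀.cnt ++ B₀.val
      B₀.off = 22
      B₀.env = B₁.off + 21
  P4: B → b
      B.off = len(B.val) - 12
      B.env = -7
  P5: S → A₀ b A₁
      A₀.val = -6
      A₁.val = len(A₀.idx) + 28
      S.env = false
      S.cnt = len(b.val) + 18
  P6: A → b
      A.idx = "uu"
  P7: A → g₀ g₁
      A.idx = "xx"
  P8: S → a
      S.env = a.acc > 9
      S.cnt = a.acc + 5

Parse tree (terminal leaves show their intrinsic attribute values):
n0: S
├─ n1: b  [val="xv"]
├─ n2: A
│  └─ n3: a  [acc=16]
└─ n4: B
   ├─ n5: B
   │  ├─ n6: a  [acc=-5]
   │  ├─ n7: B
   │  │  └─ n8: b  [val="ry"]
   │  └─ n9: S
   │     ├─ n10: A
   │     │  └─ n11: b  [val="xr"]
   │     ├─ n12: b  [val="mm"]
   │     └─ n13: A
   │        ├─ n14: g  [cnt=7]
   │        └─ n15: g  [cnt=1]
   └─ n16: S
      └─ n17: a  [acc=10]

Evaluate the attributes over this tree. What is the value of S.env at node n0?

true

1. n1.val = "xv"  [terminal]
2. n2.val = 22  [len(b.val) + 20]
3. n3.acc = 16  [terminal]
4. n2.idx = "pu"  ["pu"]
5. n4.cnt = "pur"  [A.idx ++ "r"]
6. n4.val = "puq"  [A.idx ++ "q"]
7. n5.cnt = "puqpur"  [B₀.val ++ B₀.cnt]
8. n5.val = "purv"  [B₀.cnt ++ "v"]
9. n6.acc = -5  [terminal]
10. n7.cnt = "purvk"  [B₀.val ++ "k"]
11. n7.val = "puqpurpurv"  [B₀.cnt ++ B₀.val]
12. n8.val = "ry"  [terminal]
13. n7.off = -2  [len(B.val) - 12]
14. n7.env = -7  [-7]
15. n10.val = -6  [-6]
16. n11.val = "xr"  [terminal]
17. n10.idx = "uu"  ["uu"]
18. n12.val = "mm"  [terminal]
19. n13.val = 30  [len(A₀.idx) + 28]
20. n14.cnt = 7  [terminal]
21. n15.cnt = 1  [terminal]
22. n13.idx = "xx"  ["xx"]
23. n9.env = false  [false]
24. n9.cnt = 20  [len(b.val) + 18]
25. n5.off = 22  [22]
26. n5.env = 19  [B₁.off + 21]
27. n17.acc = 10  [terminal]
28. n16.env = true  [a.acc > 9]
29. n16.cnt = 15  [a.acc + 5]
30. n4.off = -5  [B₁.env - 24]
31. n4.env = 14  [B₁.off + S.cnt - 23]
32. n0.env = true  [B.off > -6]
33. n0.cnt = -4  [B.env - 18]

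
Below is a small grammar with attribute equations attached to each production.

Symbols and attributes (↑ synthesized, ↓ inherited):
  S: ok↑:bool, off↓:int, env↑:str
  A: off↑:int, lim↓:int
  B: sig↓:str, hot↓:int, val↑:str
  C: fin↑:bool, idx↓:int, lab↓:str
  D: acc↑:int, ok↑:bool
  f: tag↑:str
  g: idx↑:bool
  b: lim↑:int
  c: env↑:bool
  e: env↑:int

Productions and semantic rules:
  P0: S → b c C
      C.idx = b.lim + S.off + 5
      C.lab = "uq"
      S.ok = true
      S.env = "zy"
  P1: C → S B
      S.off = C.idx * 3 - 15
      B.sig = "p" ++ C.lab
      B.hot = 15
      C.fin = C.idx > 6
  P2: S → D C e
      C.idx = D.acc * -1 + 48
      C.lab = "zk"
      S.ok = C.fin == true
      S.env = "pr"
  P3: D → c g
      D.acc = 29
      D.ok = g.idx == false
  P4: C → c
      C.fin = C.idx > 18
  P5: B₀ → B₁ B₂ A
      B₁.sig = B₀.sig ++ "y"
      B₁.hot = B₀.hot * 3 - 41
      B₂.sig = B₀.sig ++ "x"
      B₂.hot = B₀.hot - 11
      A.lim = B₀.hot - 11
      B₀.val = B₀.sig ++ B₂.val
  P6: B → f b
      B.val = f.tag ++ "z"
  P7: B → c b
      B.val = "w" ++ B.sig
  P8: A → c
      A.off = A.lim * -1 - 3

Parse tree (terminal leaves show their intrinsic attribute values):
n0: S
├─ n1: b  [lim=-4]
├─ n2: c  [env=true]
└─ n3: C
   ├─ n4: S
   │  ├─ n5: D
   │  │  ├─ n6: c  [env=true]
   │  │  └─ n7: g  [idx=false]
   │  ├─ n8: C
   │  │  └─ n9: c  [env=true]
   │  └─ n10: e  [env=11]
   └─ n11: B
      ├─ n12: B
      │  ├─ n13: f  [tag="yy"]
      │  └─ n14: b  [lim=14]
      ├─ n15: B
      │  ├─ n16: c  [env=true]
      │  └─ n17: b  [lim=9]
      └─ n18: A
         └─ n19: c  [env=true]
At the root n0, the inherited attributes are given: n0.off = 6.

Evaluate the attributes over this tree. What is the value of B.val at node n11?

1. n0.off = 6  [given at root]
2. n1.lim = -4  [terminal]
3. n2.env = true  [terminal]
4. n3.idx = 7  [b.lim + S.off + 5]
5. n3.lab = "uq"  ["uq"]
6. n4.off = 6  [C.idx * 3 - 15]
7. n6.env = true  [terminal]
8. n7.idx = false  [terminal]
9. n5.acc = 29  [29]
10. n5.ok = true  [g.idx == false]
11. n8.idx = 19  [D.acc * -1 + 48]
12. n8.lab = "zk"  ["zk"]
13. n9.env = true  [terminal]
14. n8.fin = true  [C.idx > 18]
15. n10.env = 11  [terminal]
16. n4.ok = true  [C.fin == true]
17. n4.env = "pr"  ["pr"]
18. n11.sig = "puq"  ["p" ++ C.lab]
19. n11.hot = 15  [15]
20. n12.sig = "puqy"  [B₀.sig ++ "y"]
21. n12.hot = 4  [B₀.hot * 3 - 41]
22. n13.tag = "yy"  [terminal]
23. n14.lim = 14  [terminal]
24. n12.val = "yyz"  [f.tag ++ "z"]
25. n15.sig = "puqx"  [B₀.sig ++ "x"]
26. n15.hot = 4  [B₀.hot - 11]
27. n16.env = true  [terminal]
28. n17.lim = 9  [terminal]
29. n15.val = "wpuqx"  ["w" ++ B.sig]
30. n18.lim = 4  [B₀.hot - 11]
31. n19.env = true  [terminal]
32. n18.off = -7  [A.lim * -1 - 3]
33. n11.val = "puqwpuqx"  [B₀.sig ++ B₂.val]
34. n3.fin = true  [C.idx > 6]
35. n0.ok = true  [true]
36. n0.env = "zy"  ["zy"]

"puqwpuqx"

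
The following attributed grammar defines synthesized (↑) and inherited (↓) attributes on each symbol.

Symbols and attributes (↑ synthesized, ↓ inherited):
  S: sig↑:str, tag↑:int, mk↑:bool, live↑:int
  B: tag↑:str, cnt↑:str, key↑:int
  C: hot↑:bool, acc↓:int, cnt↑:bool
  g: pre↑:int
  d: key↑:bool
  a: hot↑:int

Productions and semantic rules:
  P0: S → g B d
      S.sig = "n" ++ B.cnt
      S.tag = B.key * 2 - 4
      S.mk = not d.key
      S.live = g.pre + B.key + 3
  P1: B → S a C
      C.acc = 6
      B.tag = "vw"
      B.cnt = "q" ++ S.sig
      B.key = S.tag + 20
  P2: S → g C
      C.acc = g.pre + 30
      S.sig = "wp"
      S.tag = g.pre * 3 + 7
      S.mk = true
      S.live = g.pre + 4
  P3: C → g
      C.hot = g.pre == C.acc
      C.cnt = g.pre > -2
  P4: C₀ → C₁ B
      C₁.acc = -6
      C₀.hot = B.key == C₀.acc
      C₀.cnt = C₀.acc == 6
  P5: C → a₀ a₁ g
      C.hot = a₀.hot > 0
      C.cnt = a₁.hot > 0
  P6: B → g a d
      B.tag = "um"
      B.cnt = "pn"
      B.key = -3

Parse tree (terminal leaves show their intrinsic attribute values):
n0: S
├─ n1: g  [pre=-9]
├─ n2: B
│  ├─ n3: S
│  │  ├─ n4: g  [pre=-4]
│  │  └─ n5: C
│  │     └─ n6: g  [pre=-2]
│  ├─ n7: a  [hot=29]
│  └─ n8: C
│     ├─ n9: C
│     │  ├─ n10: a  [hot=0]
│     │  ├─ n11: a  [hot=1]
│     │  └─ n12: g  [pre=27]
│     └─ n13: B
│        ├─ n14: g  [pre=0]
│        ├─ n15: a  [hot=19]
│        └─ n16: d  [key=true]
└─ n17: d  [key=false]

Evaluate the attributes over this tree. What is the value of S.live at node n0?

9

1. n1.pre = -9  [terminal]
2. n4.pre = -4  [terminal]
3. n5.acc = 26  [g.pre + 30]
4. n6.pre = -2  [terminal]
5. n5.hot = false  [g.pre == C.acc]
6. n5.cnt = false  [g.pre > -2]
7. n3.sig = "wp"  ["wp"]
8. n3.tag = -5  [g.pre * 3 + 7]
9. n3.mk = true  [true]
10. n3.live = 0  [g.pre + 4]
11. n7.hot = 29  [terminal]
12. n8.acc = 6  [6]
13. n9.acc = -6  [-6]
14. n10.hot = 0  [terminal]
15. n11.hot = 1  [terminal]
16. n12.pre = 27  [terminal]
17. n9.hot = false  [a₀.hot > 0]
18. n9.cnt = true  [a₁.hot > 0]
19. n14.pre = 0  [terminal]
20. n15.hot = 19  [terminal]
21. n16.key = true  [terminal]
22. n13.tag = "um"  ["um"]
23. n13.cnt = "pn"  ["pn"]
24. n13.key = -3  [-3]
25. n8.hot = false  [B.key == C₀.acc]
26. n8.cnt = true  [C₀.acc == 6]
27. n2.tag = "vw"  ["vw"]
28. n2.cnt = "qwp"  ["q" ++ S.sig]
29. n2.key = 15  [S.tag + 20]
30. n17.key = false  [terminal]
31. n0.sig = "nqwp"  ["n" ++ B.cnt]
32. n0.tag = 26  [B.key * 2 - 4]
33. n0.mk = true  [not d.key]
34. n0.live = 9  [g.pre + B.key + 3]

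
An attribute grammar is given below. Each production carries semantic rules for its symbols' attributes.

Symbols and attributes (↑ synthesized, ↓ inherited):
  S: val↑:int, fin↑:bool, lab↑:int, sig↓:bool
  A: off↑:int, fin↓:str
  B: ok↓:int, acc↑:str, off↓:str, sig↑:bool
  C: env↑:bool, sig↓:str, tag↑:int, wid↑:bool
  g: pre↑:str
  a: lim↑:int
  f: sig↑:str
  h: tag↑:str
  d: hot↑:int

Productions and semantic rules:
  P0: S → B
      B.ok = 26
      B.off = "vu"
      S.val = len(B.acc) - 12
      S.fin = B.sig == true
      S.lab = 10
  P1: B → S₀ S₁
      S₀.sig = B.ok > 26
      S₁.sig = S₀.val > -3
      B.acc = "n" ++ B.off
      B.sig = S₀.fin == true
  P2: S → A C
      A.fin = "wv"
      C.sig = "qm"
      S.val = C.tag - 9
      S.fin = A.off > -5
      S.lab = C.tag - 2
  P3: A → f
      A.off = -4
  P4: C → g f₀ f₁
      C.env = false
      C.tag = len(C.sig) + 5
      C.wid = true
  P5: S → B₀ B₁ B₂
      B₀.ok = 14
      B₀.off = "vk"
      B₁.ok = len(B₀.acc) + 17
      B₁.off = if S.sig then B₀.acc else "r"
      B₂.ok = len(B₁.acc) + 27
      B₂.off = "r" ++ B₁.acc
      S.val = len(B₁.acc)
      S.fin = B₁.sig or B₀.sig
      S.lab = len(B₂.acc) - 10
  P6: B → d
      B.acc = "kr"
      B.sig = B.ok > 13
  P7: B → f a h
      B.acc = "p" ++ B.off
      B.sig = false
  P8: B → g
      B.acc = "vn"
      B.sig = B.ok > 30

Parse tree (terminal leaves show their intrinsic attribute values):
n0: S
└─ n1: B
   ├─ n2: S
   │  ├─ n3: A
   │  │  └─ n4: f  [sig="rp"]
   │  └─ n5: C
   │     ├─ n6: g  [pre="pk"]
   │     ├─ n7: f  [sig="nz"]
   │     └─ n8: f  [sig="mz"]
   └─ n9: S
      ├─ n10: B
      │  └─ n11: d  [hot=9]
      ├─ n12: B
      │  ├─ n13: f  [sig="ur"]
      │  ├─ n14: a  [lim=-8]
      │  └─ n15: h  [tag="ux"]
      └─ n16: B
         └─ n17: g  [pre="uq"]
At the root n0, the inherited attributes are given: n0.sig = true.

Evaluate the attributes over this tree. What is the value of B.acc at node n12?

1. n0.sig = true  [given at root]
2. n1.ok = 26  [26]
3. n1.off = "vu"  ["vu"]
4. n2.sig = false  [B.ok > 26]
5. n3.fin = "wv"  ["wv"]
6. n4.sig = "rp"  [terminal]
7. n3.off = -4  [-4]
8. n5.sig = "qm"  ["qm"]
9. n6.pre = "pk"  [terminal]
10. n7.sig = "nz"  [terminal]
11. n8.sig = "mz"  [terminal]
12. n5.env = false  [false]
13. n5.tag = 7  [len(C.sig) + 5]
14. n5.wid = true  [true]
15. n2.val = -2  [C.tag - 9]
16. n2.fin = true  [A.off > -5]
17. n2.lab = 5  [C.tag - 2]
18. n9.sig = true  [S₀.val > -3]
19. n10.ok = 14  [14]
20. n10.off = "vk"  ["vk"]
21. n11.hot = 9  [terminal]
22. n10.acc = "kr"  ["kr"]
23. n10.sig = true  [B.ok > 13]
24. n12.ok = 19  [len(B₀.acc) + 17]
25. n12.off = "kr"  [if S.sig then B₀.acc else "r"]
26. n13.sig = "ur"  [terminal]
27. n14.lim = -8  [terminal]
28. n15.tag = "ux"  [terminal]
29. n12.acc = "pkr"  ["p" ++ B.off]
30. n12.sig = false  [false]
31. n16.ok = 30  [len(B₁.acc) + 27]
32. n16.off = "rpkr"  ["r" ++ B₁.acc]
33. n17.pre = "uq"  [terminal]
34. n16.acc = "vn"  ["vn"]
35. n16.sig = false  [B.ok > 30]
36. n9.val = 3  [len(B₁.acc)]
37. n9.fin = true  [B₁.sig or B₀.sig]
38. n9.lab = -8  [len(B₂.acc) - 10]
39. n1.acc = "nvu"  ["n" ++ B.off]
40. n1.sig = true  [S₀.fin == true]
41. n0.val = -9  [len(B.acc) - 12]
42. n0.fin = true  [B.sig == true]
43. n0.lab = 10  [10]

"pkr"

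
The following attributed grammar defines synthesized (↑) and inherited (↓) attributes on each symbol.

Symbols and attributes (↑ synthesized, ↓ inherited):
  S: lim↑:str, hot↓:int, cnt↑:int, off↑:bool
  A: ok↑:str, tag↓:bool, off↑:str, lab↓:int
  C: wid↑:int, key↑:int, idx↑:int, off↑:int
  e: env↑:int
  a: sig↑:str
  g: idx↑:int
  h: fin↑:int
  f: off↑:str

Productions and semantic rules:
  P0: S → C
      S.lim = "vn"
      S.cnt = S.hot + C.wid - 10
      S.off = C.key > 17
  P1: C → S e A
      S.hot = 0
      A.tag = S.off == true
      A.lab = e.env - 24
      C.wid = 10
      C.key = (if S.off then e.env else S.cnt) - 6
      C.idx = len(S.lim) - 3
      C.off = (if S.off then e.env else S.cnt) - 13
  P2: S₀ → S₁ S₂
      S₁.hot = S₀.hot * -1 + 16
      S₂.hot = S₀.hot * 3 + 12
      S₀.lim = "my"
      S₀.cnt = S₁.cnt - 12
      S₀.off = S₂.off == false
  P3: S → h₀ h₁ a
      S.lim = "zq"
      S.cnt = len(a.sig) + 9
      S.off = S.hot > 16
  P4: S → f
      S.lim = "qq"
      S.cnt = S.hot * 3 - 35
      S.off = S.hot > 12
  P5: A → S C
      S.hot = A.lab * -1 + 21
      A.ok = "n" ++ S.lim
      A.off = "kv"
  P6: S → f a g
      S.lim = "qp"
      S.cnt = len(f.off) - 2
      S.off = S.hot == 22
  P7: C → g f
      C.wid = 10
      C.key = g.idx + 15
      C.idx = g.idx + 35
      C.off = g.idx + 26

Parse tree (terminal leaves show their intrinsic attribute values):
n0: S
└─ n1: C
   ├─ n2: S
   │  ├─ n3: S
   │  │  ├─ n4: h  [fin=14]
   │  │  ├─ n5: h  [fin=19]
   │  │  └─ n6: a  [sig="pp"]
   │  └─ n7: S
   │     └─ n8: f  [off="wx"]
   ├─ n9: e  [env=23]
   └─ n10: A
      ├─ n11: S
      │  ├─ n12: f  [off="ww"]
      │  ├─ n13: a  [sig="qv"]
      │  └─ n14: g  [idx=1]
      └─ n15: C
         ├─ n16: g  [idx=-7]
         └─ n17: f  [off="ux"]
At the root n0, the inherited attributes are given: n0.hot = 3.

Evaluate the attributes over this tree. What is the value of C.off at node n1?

1. n0.hot = 3  [given at root]
2. n2.hot = 0  [0]
3. n3.hot = 16  [S₀.hot * -1 + 16]
4. n4.fin = 14  [terminal]
5. n5.fin = 19  [terminal]
6. n6.sig = "pp"  [terminal]
7. n3.lim = "zq"  ["zq"]
8. n3.cnt = 11  [len(a.sig) + 9]
9. n3.off = false  [S.hot > 16]
10. n7.hot = 12  [S₀.hot * 3 + 12]
11. n8.off = "wx"  [terminal]
12. n7.lim = "qq"  ["qq"]
13. n7.cnt = 1  [S.hot * 3 - 35]
14. n7.off = false  [S.hot > 12]
15. n2.lim = "my"  ["my"]
16. n2.cnt = -1  [S₁.cnt - 12]
17. n2.off = true  [S₂.off == false]
18. n9.env = 23  [terminal]
19. n10.tag = true  [S.off == true]
20. n10.lab = -1  [e.env - 24]
21. n11.hot = 22  [A.lab * -1 + 21]
22. n12.off = "ww"  [terminal]
23. n13.sig = "qv"  [terminal]
24. n14.idx = 1  [terminal]
25. n11.lim = "qp"  ["qp"]
26. n11.cnt = 0  [len(f.off) - 2]
27. n11.off = true  [S.hot == 22]
28. n16.idx = -7  [terminal]
29. n17.off = "ux"  [terminal]
30. n15.wid = 10  [10]
31. n15.key = 8  [g.idx + 15]
32. n15.idx = 28  [g.idx + 35]
33. n15.off = 19  [g.idx + 26]
34. n10.ok = "nqp"  ["n" ++ S.lim]
35. n10.off = "kv"  ["kv"]
36. n1.wid = 10  [10]
37. n1.key = 17  [(if S.off then e.env else S.cnt) - 6]
38. n1.idx = -1  [len(S.lim) - 3]
39. n1.off = 10  [(if S.off then e.env else S.cnt) - 13]
40. n0.lim = "vn"  ["vn"]
41. n0.cnt = 3  [S.hot + C.wid - 10]
42. n0.off = false  [C.key > 17]

10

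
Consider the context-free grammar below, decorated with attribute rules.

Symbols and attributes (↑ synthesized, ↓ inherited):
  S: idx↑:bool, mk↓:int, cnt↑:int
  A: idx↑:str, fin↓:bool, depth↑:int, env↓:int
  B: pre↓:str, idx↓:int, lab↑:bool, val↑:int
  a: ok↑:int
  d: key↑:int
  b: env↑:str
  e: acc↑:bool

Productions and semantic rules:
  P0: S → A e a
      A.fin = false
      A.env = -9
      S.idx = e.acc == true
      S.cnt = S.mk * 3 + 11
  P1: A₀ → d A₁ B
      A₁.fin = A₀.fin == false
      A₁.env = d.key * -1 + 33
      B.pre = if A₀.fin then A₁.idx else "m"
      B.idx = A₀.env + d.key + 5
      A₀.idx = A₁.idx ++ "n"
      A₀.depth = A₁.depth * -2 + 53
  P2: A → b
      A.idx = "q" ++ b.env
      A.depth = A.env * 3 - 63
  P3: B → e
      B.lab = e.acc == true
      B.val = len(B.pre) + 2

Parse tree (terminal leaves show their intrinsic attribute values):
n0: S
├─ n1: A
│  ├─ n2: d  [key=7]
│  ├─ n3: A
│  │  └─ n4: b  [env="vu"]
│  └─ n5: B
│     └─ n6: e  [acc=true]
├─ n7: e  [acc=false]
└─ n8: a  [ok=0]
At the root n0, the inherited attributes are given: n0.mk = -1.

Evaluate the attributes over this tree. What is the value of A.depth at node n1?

1. n0.mk = -1  [given at root]
2. n1.fin = false  [false]
3. n1.env = -9  [-9]
4. n2.key = 7  [terminal]
5. n3.fin = true  [A₀.fin == false]
6. n3.env = 26  [d.key * -1 + 33]
7. n4.env = "vu"  [terminal]
8. n3.idx = "qvu"  ["q" ++ b.env]
9. n3.depth = 15  [A.env * 3 - 63]
10. n5.pre = "m"  [if A₀.fin then A₁.idx else "m"]
11. n5.idx = 3  [A₀.env + d.key + 5]
12. n6.acc = true  [terminal]
13. n5.lab = true  [e.acc == true]
14. n5.val = 3  [len(B.pre) + 2]
15. n1.idx = "qvun"  [A₁.idx ++ "n"]
16. n1.depth = 23  [A₁.depth * -2 + 53]
17. n7.acc = false  [terminal]
18. n8.ok = 0  [terminal]
19. n0.idx = false  [e.acc == true]
20. n0.cnt = 8  [S.mk * 3 + 11]

23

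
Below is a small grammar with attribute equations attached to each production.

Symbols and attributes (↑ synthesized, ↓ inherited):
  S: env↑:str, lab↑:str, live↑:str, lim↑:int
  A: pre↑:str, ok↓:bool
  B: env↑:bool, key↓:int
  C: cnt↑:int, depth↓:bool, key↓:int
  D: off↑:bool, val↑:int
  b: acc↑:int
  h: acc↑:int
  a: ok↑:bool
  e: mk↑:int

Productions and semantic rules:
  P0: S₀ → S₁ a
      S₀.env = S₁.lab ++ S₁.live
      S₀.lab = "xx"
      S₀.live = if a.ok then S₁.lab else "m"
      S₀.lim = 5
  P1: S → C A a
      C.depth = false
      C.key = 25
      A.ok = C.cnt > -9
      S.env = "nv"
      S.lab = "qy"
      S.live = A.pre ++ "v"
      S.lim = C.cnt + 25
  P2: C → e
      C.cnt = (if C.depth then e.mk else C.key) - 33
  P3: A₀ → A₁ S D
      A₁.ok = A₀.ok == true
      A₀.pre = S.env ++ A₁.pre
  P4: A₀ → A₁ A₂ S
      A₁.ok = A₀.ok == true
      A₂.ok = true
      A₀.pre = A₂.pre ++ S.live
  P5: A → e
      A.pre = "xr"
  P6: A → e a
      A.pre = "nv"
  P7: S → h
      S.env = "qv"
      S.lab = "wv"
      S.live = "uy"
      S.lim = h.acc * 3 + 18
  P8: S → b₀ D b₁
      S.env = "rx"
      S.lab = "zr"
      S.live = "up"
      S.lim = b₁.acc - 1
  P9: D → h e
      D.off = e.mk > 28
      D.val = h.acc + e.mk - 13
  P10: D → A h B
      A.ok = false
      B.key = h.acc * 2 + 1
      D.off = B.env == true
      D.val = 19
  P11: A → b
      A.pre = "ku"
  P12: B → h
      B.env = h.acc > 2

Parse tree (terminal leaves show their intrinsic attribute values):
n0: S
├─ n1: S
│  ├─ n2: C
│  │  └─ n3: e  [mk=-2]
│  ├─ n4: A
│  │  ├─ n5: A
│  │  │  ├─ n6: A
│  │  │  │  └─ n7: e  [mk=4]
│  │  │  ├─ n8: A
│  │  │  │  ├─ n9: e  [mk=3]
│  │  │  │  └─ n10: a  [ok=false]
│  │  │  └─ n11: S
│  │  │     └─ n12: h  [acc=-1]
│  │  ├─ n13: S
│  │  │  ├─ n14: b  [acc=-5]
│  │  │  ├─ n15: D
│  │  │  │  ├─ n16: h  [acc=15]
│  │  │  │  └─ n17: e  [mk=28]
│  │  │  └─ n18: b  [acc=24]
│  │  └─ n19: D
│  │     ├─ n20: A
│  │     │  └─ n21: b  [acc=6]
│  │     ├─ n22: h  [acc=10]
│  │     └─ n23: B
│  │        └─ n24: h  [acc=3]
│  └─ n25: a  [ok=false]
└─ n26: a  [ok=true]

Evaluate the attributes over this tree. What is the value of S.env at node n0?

1. n2.depth = false  [false]
2. n2.key = 25  [25]
3. n3.mk = -2  [terminal]
4. n2.cnt = -8  [(if C.depth then e.mk else C.key) - 33]
5. n4.ok = true  [C.cnt > -9]
6. n5.ok = true  [A₀.ok == true]
7. n6.ok = true  [A₀.ok == true]
8. n7.mk = 4  [terminal]
9. n6.pre = "xr"  ["xr"]
10. n8.ok = true  [true]
11. n9.mk = 3  [terminal]
12. n10.ok = false  [terminal]
13. n8.pre = "nv"  ["nv"]
14. n12.acc = -1  [terminal]
15. n11.env = "qv"  ["qv"]
16. n11.lab = "wv"  ["wv"]
17. n11.live = "uy"  ["uy"]
18. n11.lim = 15  [h.acc * 3 + 18]
19. n5.pre = "nvuy"  [A₂.pre ++ S.live]
20. n14.acc = -5  [terminal]
21. n16.acc = 15  [terminal]
22. n17.mk = 28  [terminal]
23. n15.off = false  [e.mk > 28]
24. n15.val = 30  [h.acc + e.mk - 13]
25. n18.acc = 24  [terminal]
26. n13.env = "rx"  ["rx"]
27. n13.lab = "zr"  ["zr"]
28. n13.live = "up"  ["up"]
29. n13.lim = 23  [b₁.acc - 1]
30. n20.ok = false  [false]
31. n21.acc = 6  [terminal]
32. n20.pre = "ku"  ["ku"]
33. n22.acc = 10  [terminal]
34. n23.key = 21  [h.acc * 2 + 1]
35. n24.acc = 3  [terminal]
36. n23.env = true  [h.acc > 2]
37. n19.off = true  [B.env == true]
38. n19.val = 19  [19]
39. n4.pre = "rxnvuy"  [S.env ++ A₁.pre]
40. n25.ok = false  [terminal]
41. n1.env = "nv"  ["nv"]
42. n1.lab = "qy"  ["qy"]
43. n1.live = "rxnvuyv"  [A.pre ++ "v"]
44. n1.lim = 17  [C.cnt + 25]
45. n26.ok = true  [terminal]
46. n0.env = "qyrxnvuyv"  [S₁.lab ++ S₁.live]
47. n0.lab = "xx"  ["xx"]
48. n0.live = "qy"  [if a.ok then S₁.lab else "m"]
49. n0.lim = 5  [5]

"qyrxnvuyv"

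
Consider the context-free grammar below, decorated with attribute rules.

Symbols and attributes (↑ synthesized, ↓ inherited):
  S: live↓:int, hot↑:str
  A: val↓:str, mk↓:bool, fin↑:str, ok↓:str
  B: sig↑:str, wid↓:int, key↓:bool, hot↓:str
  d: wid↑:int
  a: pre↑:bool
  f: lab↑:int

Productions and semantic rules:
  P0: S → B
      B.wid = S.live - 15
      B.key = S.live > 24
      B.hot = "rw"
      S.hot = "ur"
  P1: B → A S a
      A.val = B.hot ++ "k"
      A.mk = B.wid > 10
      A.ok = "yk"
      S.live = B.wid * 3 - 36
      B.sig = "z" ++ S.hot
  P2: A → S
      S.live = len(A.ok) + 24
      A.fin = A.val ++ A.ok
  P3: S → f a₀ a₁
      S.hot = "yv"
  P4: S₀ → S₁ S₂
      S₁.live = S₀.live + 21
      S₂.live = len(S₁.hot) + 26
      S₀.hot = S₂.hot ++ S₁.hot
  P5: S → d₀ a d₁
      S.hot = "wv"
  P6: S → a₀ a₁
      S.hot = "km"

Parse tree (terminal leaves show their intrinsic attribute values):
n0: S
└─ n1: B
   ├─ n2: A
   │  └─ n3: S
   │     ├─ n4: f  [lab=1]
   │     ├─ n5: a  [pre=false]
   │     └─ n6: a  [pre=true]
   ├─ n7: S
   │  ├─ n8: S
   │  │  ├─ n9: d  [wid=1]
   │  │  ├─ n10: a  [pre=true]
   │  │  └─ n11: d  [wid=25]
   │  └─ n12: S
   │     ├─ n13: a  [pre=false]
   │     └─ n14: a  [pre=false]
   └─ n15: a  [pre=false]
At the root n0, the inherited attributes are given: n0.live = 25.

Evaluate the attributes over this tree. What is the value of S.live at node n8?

15

1. n0.live = 25  [given at root]
2. n1.wid = 10  [S.live - 15]
3. n1.key = true  [S.live > 24]
4. n1.hot = "rw"  ["rw"]
5. n2.val = "rwk"  [B.hot ++ "k"]
6. n2.mk = false  [B.wid > 10]
7. n2.ok = "yk"  ["yk"]
8. n3.live = 26  [len(A.ok) + 24]
9. n4.lab = 1  [terminal]
10. n5.pre = false  [terminal]
11. n6.pre = true  [terminal]
12. n3.hot = "yv"  ["yv"]
13. n2.fin = "rwkyk"  [A.val ++ A.ok]
14. n7.live = -6  [B.wid * 3 - 36]
15. n8.live = 15  [S₀.live + 21]
16. n9.wid = 1  [terminal]
17. n10.pre = true  [terminal]
18. n11.wid = 25  [terminal]
19. n8.hot = "wv"  ["wv"]
20. n12.live = 28  [len(S₁.hot) + 26]
21. n13.pre = false  [terminal]
22. n14.pre = false  [terminal]
23. n12.hot = "km"  ["km"]
24. n7.hot = "kmwv"  [S₂.hot ++ S₁.hot]
25. n15.pre = false  [terminal]
26. n1.sig = "zkmwv"  ["z" ++ S.hot]
27. n0.hot = "ur"  ["ur"]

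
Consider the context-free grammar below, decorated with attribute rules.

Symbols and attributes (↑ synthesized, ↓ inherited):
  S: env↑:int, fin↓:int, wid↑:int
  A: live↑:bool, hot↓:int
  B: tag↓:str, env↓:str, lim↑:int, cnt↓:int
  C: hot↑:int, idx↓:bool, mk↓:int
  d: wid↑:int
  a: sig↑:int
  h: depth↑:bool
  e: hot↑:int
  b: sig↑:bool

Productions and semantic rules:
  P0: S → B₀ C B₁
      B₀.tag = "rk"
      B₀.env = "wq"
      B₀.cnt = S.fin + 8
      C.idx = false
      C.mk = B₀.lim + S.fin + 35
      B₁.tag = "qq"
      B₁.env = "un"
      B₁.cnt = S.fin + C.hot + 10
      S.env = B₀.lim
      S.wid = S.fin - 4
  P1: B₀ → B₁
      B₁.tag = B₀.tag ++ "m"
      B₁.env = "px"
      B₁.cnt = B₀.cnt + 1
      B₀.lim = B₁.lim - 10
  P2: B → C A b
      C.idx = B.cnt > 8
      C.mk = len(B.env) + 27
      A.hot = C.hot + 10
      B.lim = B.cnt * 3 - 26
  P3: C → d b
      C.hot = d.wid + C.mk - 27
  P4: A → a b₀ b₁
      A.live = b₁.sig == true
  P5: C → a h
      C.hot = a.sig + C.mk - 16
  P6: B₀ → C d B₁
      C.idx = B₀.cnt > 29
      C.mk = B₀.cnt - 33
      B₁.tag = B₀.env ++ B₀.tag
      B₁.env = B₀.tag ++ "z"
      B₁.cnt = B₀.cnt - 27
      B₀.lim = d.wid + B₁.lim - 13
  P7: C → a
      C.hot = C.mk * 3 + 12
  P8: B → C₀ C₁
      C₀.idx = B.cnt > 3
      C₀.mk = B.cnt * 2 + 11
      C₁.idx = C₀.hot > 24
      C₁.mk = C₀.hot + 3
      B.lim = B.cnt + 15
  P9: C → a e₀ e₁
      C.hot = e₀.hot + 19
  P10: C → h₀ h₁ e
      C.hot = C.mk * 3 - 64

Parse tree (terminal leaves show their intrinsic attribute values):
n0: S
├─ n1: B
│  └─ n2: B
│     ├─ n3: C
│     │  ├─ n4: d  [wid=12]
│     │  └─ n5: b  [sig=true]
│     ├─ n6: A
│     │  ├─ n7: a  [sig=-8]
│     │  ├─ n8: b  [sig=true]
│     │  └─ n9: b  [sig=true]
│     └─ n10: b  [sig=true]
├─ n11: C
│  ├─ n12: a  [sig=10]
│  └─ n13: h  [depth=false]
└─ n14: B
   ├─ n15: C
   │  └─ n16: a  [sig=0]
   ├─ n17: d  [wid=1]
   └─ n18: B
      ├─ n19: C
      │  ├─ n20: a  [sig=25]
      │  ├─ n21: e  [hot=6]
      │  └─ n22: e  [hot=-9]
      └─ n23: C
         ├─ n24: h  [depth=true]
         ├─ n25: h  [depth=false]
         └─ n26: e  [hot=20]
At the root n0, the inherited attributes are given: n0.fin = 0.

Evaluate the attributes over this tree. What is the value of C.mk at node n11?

26

1. n0.fin = 0  [given at root]
2. n1.tag = "rk"  ["rk"]
3. n1.env = "wq"  ["wq"]
4. n1.cnt = 8  [S.fin + 8]
5. n2.tag = "rkm"  [B₀.tag ++ "m"]
6. n2.env = "px"  ["px"]
7. n2.cnt = 9  [B₀.cnt + 1]
8. n3.idx = true  [B.cnt > 8]
9. n3.mk = 29  [len(B.env) + 27]
10. n4.wid = 12  [terminal]
11. n5.sig = true  [terminal]
12. n3.hot = 14  [d.wid + C.mk - 27]
13. n6.hot = 24  [C.hot + 10]
14. n7.sig = -8  [terminal]
15. n8.sig = true  [terminal]
16. n9.sig = true  [terminal]
17. n6.live = true  [b₁.sig == true]
18. n10.sig = true  [terminal]
19. n2.lim = 1  [B.cnt * 3 - 26]
20. n1.lim = -9  [B₁.lim - 10]
21. n11.idx = false  [false]
22. n11.mk = 26  [B₀.lim + S.fin + 35]
23. n12.sig = 10  [terminal]
24. n13.depth = false  [terminal]
25. n11.hot = 20  [a.sig + C.mk - 16]
26. n14.tag = "qq"  ["qq"]
27. n14.env = "un"  ["un"]
28. n14.cnt = 30  [S.fin + C.hot + 10]
29. n15.idx = true  [B₀.cnt > 29]
30. n15.mk = -3  [B₀.cnt - 33]
31. n16.sig = 0  [terminal]
32. n15.hot = 3  [C.mk * 3 + 12]
33. n17.wid = 1  [terminal]
34. n18.tag = "unqq"  [B₀.env ++ B₀.tag]
35. n18.env = "qqz"  [B₀.tag ++ "z"]
36. n18.cnt = 3  [B₀.cnt - 27]
37. n19.idx = false  [B.cnt > 3]
38. n19.mk = 17  [B.cnt * 2 + 11]
39. n20.sig = 25  [terminal]
40. n21.hot = 6  [terminal]
41. n22.hot = -9  [terminal]
42. n19.hot = 25  [e₀.hot + 19]
43. n23.idx = true  [C₀.hot > 24]
44. n23.mk = 28  [C₀.hot + 3]
45. n24.depth = true  [terminal]
46. n25.depth = false  [terminal]
47. n26.hot = 20  [terminal]
48. n23.hot = 20  [C.mk * 3 - 64]
49. n18.lim = 18  [B.cnt + 15]
50. n14.lim = 6  [d.wid + B₁.lim - 13]
51. n0.env = -9  [B₀.lim]
52. n0.wid = -4  [S.fin - 4]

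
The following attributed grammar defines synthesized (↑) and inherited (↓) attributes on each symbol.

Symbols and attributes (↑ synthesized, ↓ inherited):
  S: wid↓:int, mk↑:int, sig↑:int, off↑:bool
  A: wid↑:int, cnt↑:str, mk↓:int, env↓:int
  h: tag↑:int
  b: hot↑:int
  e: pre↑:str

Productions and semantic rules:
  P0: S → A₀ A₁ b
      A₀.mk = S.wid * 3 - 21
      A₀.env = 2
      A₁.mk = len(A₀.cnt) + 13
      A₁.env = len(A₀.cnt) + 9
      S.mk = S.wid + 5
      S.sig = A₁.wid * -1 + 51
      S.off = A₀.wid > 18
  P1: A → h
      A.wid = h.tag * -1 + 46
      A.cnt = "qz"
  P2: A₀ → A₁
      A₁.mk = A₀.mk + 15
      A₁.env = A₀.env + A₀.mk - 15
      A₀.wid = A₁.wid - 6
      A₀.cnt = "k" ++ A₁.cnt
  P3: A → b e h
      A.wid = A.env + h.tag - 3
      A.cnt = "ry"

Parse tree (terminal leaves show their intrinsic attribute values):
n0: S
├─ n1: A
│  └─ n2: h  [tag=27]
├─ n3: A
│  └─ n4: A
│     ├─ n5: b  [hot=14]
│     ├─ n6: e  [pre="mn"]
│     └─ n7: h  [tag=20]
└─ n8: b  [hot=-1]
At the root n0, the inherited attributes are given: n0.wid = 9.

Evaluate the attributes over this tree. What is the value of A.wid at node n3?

22

1. n0.wid = 9  [given at root]
2. n1.mk = 6  [S.wid * 3 - 21]
3. n1.env = 2  [2]
4. n2.tag = 27  [terminal]
5. n1.wid = 19  [h.tag * -1 + 46]
6. n1.cnt = "qz"  ["qz"]
7. n3.mk = 15  [len(A₀.cnt) + 13]
8. n3.env = 11  [len(A₀.cnt) + 9]
9. n4.mk = 30  [A₀.mk + 15]
10. n4.env = 11  [A₀.env + A₀.mk - 15]
11. n5.hot = 14  [terminal]
12. n6.pre = "mn"  [terminal]
13. n7.tag = 20  [terminal]
14. n4.wid = 28  [A.env + h.tag - 3]
15. n4.cnt = "ry"  ["ry"]
16. n3.wid = 22  [A₁.wid - 6]
17. n3.cnt = "kry"  ["k" ++ A₁.cnt]
18. n8.hot = -1  [terminal]
19. n0.mk = 14  [S.wid + 5]
20. n0.sig = 29  [A₁.wid * -1 + 51]
21. n0.off = true  [A₀.wid > 18]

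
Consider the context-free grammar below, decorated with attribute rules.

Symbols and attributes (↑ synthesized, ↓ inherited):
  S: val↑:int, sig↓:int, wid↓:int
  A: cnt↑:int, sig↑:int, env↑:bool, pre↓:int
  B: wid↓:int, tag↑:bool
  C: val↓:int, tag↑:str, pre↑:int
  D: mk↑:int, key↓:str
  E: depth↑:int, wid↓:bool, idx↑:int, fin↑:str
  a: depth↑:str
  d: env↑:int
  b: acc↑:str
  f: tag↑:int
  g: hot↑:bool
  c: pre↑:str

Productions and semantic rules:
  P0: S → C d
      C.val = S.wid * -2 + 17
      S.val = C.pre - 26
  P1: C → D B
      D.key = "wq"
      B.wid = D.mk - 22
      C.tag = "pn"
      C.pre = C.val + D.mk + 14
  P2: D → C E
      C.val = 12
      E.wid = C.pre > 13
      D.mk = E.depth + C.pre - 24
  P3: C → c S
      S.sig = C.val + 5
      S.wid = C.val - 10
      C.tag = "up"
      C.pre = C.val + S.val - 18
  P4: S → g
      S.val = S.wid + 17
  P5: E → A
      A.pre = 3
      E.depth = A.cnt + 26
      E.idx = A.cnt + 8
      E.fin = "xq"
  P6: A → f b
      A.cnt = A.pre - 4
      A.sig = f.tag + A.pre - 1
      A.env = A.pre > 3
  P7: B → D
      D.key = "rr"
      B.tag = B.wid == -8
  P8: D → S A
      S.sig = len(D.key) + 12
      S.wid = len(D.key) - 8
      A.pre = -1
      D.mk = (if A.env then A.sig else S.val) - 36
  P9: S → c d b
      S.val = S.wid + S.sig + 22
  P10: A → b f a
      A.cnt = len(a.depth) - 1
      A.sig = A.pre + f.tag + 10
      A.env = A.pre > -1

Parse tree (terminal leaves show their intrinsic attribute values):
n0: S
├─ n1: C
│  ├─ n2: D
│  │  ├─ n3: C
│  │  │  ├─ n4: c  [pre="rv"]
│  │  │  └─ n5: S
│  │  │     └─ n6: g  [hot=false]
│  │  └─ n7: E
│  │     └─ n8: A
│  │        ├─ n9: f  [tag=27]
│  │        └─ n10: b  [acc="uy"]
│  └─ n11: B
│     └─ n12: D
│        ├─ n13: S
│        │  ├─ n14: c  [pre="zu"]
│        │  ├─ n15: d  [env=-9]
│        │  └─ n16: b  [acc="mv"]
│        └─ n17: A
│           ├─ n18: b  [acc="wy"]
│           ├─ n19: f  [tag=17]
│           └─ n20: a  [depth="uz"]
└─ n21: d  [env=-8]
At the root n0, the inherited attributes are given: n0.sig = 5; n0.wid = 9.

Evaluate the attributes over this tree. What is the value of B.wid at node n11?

1. n0.sig = 5  [given at root]
2. n0.wid = 9  [given at root]
3. n1.val = -1  [S.wid * -2 + 17]
4. n2.key = "wq"  ["wq"]
5. n3.val = 12  [12]
6. n4.pre = "rv"  [terminal]
7. n5.sig = 17  [C.val + 5]
8. n5.wid = 2  [C.val - 10]
9. n6.hot = false  [terminal]
10. n5.val = 19  [S.wid + 17]
11. n3.tag = "up"  ["up"]
12. n3.pre = 13  [C.val + S.val - 18]
13. n7.wid = false  [C.pre > 13]
14. n8.pre = 3  [3]
15. n9.tag = 27  [terminal]
16. n10.acc = "uy"  [terminal]
17. n8.cnt = -1  [A.pre - 4]
18. n8.sig = 29  [f.tag + A.pre - 1]
19. n8.env = false  [A.pre > 3]
20. n7.depth = 25  [A.cnt + 26]
21. n7.idx = 7  [A.cnt + 8]
22. n7.fin = "xq"  ["xq"]
23. n2.mk = 14  [E.depth + C.pre - 24]
24. n11.wid = -8  [D.mk - 22]
25. n12.key = "rr"  ["rr"]
26. n13.sig = 14  [len(D.key) + 12]
27. n13.wid = -6  [len(D.key) - 8]
28. n14.pre = "zu"  [terminal]
29. n15.env = -9  [terminal]
30. n16.acc = "mv"  [terminal]
31. n13.val = 30  [S.wid + S.sig + 22]
32. n17.pre = -1  [-1]
33. n18.acc = "wy"  [terminal]
34. n19.tag = 17  [terminal]
35. n20.depth = "uz"  [terminal]
36. n17.cnt = 1  [len(a.depth) - 1]
37. n17.sig = 26  [A.pre + f.tag + 10]
38. n17.env = false  [A.pre > -1]
39. n12.mk = -6  [(if A.env then A.sig else S.val) - 36]
40. n11.tag = true  [B.wid == -8]
41. n1.tag = "pn"  ["pn"]
42. n1.pre = 27  [C.val + D.mk + 14]
43. n21.env = -8  [terminal]
44. n0.val = 1  [C.pre - 26]

-8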